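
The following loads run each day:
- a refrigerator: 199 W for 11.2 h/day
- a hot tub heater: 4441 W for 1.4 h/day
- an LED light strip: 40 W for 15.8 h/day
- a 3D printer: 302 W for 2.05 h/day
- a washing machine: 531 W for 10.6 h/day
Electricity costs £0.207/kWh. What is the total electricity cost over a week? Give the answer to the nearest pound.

refrigerator: 199 W × 11.2 h × 7 d = 15,602 Wh = 15.6 kWh
hot tub heater: 4441 W × 1.4 h × 7 d = 43,522 Wh = 43.52 kWh
LED light strip: 40 W × 15.8 h × 7 d = 4,424 Wh = 4.424 kWh
3D printer: 302 W × 2.05 h × 7 d = 4,334 Wh = 4.334 kWh
washing machine: 531 W × 10.6 h × 7 d = 39,400 Wh = 39.4 kWh
Total energy = 15.6 + 43.52 + 4.424 + 4.334 + 39.4 = 107.3 kWh
Cost = 107.3 kWh × £0.207 = £22.21 ≈ £22

£22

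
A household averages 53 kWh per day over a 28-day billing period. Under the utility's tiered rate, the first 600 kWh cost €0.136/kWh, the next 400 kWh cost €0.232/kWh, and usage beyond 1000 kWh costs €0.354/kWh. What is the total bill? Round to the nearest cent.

€345.74

Usage = 53 kWh/day × 28 days = 1484 kWh
First 600 kWh × €0.136 = €81.60
Next 400 kWh × €0.232 = €92.80
Remaining 484 kWh × €0.354 = €171.34
Total = €345.74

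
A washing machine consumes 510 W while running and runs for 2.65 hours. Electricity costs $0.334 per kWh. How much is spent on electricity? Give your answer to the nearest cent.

$0.45

Energy = 510 W × 2.65 h = 1,352 Wh = 1.351 kWh
Cost = 1.351 kWh × $0.334/kWh = $0.45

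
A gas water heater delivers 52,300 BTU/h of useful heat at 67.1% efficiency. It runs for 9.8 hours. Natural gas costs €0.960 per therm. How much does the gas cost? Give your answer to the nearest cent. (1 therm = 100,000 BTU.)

Heat delivered = 52,300 BTU/h × 9.8 h = 512,540 BTU
Gas input = 512,540 / 0.671 = 763,845 BTU
= 763,845 / 100,000 = 7.638 therm
Cost = 7.638 × €0.960/therm = €7.33

€7.33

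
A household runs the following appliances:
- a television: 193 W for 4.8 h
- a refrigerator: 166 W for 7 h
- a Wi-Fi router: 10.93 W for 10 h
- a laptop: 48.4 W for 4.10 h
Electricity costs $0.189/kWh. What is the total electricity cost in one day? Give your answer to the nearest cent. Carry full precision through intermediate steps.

television: 193 W × 4.8 h = 926 Wh = 0.9264 kWh
refrigerator: 166 W × 7 h = 1,162 Wh = 1.162 kWh
Wi-Fi router: 10.93 W × 10 h = 109 Wh = 0.1093 kWh
laptop: 48.4 W × 4.10 h = 198 Wh = 0.1984 kWh
Total energy = 0.9264 + 1.162 + 0.1093 + 0.1984 = 2.396 kWh
Cost = 2.396 kWh × $0.189 = $0.45

$0.45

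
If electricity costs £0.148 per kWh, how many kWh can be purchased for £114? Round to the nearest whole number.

770 kWh

£114 / £0.148 per kWh = 770.3 kWh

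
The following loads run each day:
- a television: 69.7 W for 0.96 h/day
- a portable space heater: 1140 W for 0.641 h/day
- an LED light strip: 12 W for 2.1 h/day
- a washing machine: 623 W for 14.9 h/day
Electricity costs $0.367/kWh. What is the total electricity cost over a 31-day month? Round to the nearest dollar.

$115

television: 69.7 W × 0.96 h × 31 d = 2,074 Wh = 2.074 kWh
portable space heater: 1140 W × 0.641 h × 31 d = 22,653 Wh = 22.65 kWh
LED light strip: 12 W × 2.1 h × 31 d = 781 Wh = 0.7812 kWh
washing machine: 623 W × 14.9 h × 31 d = 287,764 Wh = 287.8 kWh
Total energy = 2.074 + 22.65 + 0.7812 + 287.8 = 313.3 kWh
Cost = 313.3 kWh × $0.367 = $114.97 ≈ $115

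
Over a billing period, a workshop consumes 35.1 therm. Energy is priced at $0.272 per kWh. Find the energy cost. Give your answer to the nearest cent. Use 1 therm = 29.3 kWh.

35.1 therm × (29.3 kWh/therm) = 1,028 kWh
Cost = 1,028 kWh × $0.272/kWh = $279.73

$279.73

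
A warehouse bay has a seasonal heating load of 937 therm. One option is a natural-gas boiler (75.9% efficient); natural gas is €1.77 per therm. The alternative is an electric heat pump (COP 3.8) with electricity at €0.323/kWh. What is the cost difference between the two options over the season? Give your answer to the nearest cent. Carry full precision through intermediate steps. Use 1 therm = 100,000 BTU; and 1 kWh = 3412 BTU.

€149.16

Heat load = 937 therm × 100,000 = 93,700,000 BTU
Gas: input = 93,700,000 / 0.759 = 123,451,910 BTU = 1,235 therm → 1,235 × €1.77 = €2,185.10
Heat pump: 93,700,000 BTU / 3412 = 27,460 kWh heat; / 3.8 = 7,227 kWh in → × €0.323 = €2,334.26
Difference = |€2,185.10 − €2,334.26| = €149.16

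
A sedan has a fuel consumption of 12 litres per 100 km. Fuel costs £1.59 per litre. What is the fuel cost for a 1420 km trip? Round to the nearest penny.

Fuel = 12 L/100 km × 1420 km / 100 = 170.4 L
Cost = 170.4 L × £1.59/L = £270.94

£270.94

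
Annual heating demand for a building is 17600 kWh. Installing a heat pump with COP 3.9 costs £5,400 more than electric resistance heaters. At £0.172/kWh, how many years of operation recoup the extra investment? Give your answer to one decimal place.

2.4 years

Resistance: 17600 kWh × £0.172 = £3,027.20/yr
Heat pump: 17600 / 3.9 = 4513 kWh in → × £0.172 = £776.21/yr
Annual savings = £2,250.99
Payback = £5,400 / £2,250.99 = 2.4 years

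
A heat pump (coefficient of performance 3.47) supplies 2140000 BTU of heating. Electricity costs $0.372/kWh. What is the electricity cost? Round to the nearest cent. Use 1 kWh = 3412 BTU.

$67.24

Heat delivered = 2,140,000 BTU / 3412 = 627.2 kWh
Electrical input = 627.2 kWh / 3.47 = 180.7 kWh
Cost = 180.7 × $0.372/kWh = $67.24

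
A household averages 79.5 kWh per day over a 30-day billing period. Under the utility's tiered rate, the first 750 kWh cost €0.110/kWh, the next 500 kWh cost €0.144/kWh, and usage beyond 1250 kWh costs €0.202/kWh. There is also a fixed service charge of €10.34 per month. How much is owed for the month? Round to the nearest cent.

€394.11

Usage = 79.5 kWh/day × 30 days = 2385 kWh
First 750 kWh × €0.110 = €82.50
Next 500 kWh × €0.144 = €72.00
Remaining 1135 kWh × €0.202 = €229.27
Energy charge = €383.77; + service €10.34 = €394.11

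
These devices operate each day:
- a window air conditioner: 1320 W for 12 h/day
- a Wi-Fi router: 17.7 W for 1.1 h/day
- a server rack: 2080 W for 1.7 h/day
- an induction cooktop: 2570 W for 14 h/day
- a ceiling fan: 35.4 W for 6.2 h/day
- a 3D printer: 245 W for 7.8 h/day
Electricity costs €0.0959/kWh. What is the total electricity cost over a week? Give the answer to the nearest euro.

€39

window air conditioner: 1320 W × 12 h × 7 d = 110,880 Wh = 110.9 kWh
Wi-Fi router: 17.7 W × 1.1 h × 7 d = 136 Wh = 0.1363 kWh
server rack: 2080 W × 1.7 h × 7 d = 24,752 Wh = 24.75 kWh
induction cooktop: 2570 W × 14 h × 7 d = 251,860 Wh = 251.9 kWh
ceiling fan: 35.4 W × 6.2 h × 7 d = 1,536 Wh = 1.536 kWh
3D printer: 245 W × 7.8 h × 7 d = 13,377 Wh = 13.38 kWh
Total energy = 110.9 + 0.1363 + 24.75 + 251.9 + 1.536 + 13.38 = 402.5 kWh
Cost = 402.5 kWh × €0.0959 = €38.60 ≈ €39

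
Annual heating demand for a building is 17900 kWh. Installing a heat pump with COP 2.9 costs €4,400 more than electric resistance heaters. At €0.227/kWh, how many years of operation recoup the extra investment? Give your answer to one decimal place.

1.7 years

Resistance: 17900 kWh × €0.227 = €4,063.30/yr
Heat pump: 17900 / 2.9 = 6172 kWh in → × €0.227 = €1,401.14/yr
Annual savings = €2,662.16
Payback = €4,400 / €2,662.16 = 1.65 years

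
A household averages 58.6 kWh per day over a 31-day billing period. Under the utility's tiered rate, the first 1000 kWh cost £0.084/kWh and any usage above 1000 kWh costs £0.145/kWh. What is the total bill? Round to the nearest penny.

Usage = 58.6 kWh/day × 31 days = 1816.6 kWh
First 1000 kWh × £0.084 = £84.00
Remaining 816.6 kWh × £0.145 = £118.41
Total = £202.41

£202.41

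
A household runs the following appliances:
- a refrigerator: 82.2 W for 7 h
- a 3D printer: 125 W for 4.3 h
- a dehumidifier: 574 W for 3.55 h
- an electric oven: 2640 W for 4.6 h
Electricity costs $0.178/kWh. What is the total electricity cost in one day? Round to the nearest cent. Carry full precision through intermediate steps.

refrigerator: 82.2 W × 7 h = 575 Wh = 0.5754 kWh
3D printer: 125 W × 4.3 h = 538 Wh = 0.5375 kWh
dehumidifier: 574 W × 3.55 h = 2,038 Wh = 2.038 kWh
electric oven: 2640 W × 4.6 h = 12,144 Wh = 12.14 kWh
Total energy = 0.5754 + 0.5375 + 2.038 + 12.14 = 15.29 kWh
Cost = 15.29 kWh × $0.178 = $2.72

$2.72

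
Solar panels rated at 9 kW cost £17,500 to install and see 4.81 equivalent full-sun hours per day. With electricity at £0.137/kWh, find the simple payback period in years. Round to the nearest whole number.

Daily generation = 9 kW × 4.81 h = 43.29 kWh
Annual generation = 43.29 × 365 = 15801 kWh
Annual savings = 15801 × £0.137 = £2,164.72
Payback = £17,500 / £2,164.72 = 8.08 years

8 years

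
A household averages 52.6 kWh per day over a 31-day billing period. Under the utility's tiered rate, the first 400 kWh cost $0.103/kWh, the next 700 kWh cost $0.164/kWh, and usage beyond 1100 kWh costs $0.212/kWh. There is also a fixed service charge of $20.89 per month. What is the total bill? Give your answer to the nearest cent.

$289.38

Usage = 52.6 kWh/day × 31 days = 1630.6 kWh
First 400 kWh × $0.103 = $41.20
Next 700 kWh × $0.164 = $114.80
Remaining 530.6 kWh × $0.212 = $112.49
Energy charge = $268.49; + service $20.89 = $289.38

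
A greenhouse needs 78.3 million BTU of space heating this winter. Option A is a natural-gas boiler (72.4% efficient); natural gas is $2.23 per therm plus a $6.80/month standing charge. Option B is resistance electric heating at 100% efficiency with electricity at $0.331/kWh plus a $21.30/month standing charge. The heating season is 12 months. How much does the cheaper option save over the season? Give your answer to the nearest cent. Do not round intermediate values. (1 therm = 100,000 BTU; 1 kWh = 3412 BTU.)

$5358.20

Heat load = 78.3 × 10⁶ BTU = 78,300,000 BTU
Gas: input = 78,300,000 / 0.724 = 108,149,171 BTU = 1,081 therm → 1,081 × $2.23 = $2,411.73; + 12 × $6.80 standing = $2,493.33
Electric: 78,300,000 BTU / 3412 = 22,950 kWh → × $0.331 = $7,595.93; + 12 × $21.30 standing = $7,851.53
Difference = |$2,493.33 − $7,851.53| = $5,358.20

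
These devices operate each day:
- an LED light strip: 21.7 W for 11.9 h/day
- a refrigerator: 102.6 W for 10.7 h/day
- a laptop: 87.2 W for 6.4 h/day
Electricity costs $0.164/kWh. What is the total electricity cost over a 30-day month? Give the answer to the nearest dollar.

$9

LED light strip: 21.7 W × 11.9 h × 30 d = 7,747 Wh = 7.747 kWh
refrigerator: 102.6 W × 10.7 h × 30 d = 32,935 Wh = 32.93 kWh
laptop: 87.2 W × 6.4 h × 30 d = 16,742 Wh = 16.74 kWh
Total energy = 7.747 + 32.93 + 16.74 = 57.42 kWh
Cost = 57.42 kWh × $0.164 = $9.42 ≈ $9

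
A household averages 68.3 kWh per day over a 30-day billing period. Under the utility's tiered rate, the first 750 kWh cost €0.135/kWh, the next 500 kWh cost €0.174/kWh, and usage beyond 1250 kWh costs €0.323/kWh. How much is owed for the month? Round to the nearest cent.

Usage = 68.3 kWh/day × 30 days = 2049 kWh
First 750 kWh × €0.135 = €101.25
Next 500 kWh × €0.174 = €87.00
Remaining 799 kWh × €0.323 = €258.08
Total = €446.33

€446.33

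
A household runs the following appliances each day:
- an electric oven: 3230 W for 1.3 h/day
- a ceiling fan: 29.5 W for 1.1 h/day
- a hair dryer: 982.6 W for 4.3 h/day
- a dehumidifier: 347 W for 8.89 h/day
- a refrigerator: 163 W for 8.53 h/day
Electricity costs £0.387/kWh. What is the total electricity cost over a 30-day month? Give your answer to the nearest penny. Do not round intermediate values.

£150.14

electric oven: 3230 W × 1.3 h × 30 d = 125,970 Wh = 126 kWh
ceiling fan: 29.5 W × 1.1 h × 30 d = 974 Wh = 0.9735 kWh
hair dryer: 982.6 W × 4.3 h × 30 d = 126,755 Wh = 126.8 kWh
dehumidifier: 347 W × 8.89 h × 30 d = 92,545 Wh = 92.54 kWh
refrigerator: 163 W × 8.53 h × 30 d = 41,712 Wh = 41.71 kWh
Total energy = 126 + 0.9735 + 126.8 + 92.54 + 41.71 = 388 kWh
Cost = 388 kWh × £0.387 = £150.14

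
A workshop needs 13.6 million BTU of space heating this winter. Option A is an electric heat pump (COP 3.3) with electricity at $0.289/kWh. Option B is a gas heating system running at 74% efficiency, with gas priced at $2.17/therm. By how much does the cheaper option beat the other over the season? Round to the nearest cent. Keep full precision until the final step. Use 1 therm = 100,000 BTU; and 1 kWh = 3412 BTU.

Heat load = 13.6 × 10⁶ BTU = 13,600,000 BTU
Gas: input = 13,600,000 / 0.74 = 18,378,378 BTU = 183.8 therm → 183.8 × $2.17 = $398.81
Heat pump: 13,600,000 BTU / 3412 = 3,986 kWh heat; / 3.3 = 1,208 kWh in → × $0.289 = $349.07
Difference = |$398.81 − $349.07| = $49.74

$49.74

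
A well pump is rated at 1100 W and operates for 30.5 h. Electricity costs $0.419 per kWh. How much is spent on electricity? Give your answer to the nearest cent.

$14.06

Energy = 1100 W × 30.5 h = 33,550 Wh = 33.55 kWh
Cost = 33.55 kWh × $0.419/kWh = $14.06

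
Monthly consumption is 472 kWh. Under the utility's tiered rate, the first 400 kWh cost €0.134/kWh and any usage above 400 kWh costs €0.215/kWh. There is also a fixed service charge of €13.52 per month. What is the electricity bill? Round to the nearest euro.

First 400 kWh × €0.134 = €53.60
Remaining 72 kWh × €0.215 = €15.48
Energy charge = €69.08; + service €13.52 = €82.60 ≈ €83

€83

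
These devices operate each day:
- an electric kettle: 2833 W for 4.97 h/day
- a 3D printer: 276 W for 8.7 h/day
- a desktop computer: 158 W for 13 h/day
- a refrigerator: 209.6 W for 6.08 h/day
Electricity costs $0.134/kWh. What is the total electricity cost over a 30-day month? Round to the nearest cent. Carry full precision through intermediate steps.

electric kettle: 2833 W × 4.97 h × 30 d = 422,400 Wh = 422.4 kWh
3D printer: 276 W × 8.7 h × 30 d = 72,036 Wh = 72.04 kWh
desktop computer: 158 W × 13 h × 30 d = 61,620 Wh = 61.62 kWh
refrigerator: 209.6 W × 6.08 h × 30 d = 38,231 Wh = 38.23 kWh
Total energy = 422.4 + 72.04 + 61.62 + 38.23 = 594.3 kWh
Cost = 594.3 kWh × $0.134 = $79.63

$79.63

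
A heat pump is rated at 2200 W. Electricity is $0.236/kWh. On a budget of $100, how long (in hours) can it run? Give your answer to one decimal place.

Energy budget = $100 / $0.236 per kWh = 423.7 kWh = 423,729 Wh
Runtime = 423,729 Wh / 2200 W = 192.6 h

192.6 h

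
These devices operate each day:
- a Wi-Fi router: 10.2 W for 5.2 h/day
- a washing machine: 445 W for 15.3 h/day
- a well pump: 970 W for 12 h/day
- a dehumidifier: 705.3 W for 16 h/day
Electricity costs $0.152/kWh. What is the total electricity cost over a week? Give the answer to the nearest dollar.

$32

Wi-Fi router: 10.2 W × 5.2 h × 7 d = 371 Wh = 0.3713 kWh
washing machine: 445 W × 15.3 h × 7 d = 47,660 Wh = 47.66 kWh
well pump: 970 W × 12 h × 7 d = 81,480 Wh = 81.48 kWh
dehumidifier: 705.3 W × 16 h × 7 d = 78,994 Wh = 78.99 kWh
Total energy = 0.3713 + 47.66 + 81.48 + 78.99 = 208.5 kWh
Cost = 208.5 kWh × $0.152 = $31.69 ≈ $32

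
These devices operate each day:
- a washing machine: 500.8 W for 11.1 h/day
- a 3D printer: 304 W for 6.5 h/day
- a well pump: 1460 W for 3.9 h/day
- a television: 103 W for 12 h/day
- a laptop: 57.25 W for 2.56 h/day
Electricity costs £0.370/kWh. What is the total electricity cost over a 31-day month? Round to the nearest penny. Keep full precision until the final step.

washing machine: 500.8 W × 11.1 h × 31 d = 172,325 Wh = 172.3 kWh
3D printer: 304 W × 6.5 h × 31 d = 61,256 Wh = 61.26 kWh
well pump: 1460 W × 3.9 h × 31 d = 176,514 Wh = 176.5 kWh
television: 103 W × 12 h × 31 d = 38,316 Wh = 38.32 kWh
laptop: 57.25 W × 2.56 h × 31 d = 4,543 Wh = 4.543 kWh
Total energy = 172.3 + 61.26 + 176.5 + 38.32 + 4.543 = 453 kWh
Cost = 453 kWh × £0.370 = £167.59

£167.59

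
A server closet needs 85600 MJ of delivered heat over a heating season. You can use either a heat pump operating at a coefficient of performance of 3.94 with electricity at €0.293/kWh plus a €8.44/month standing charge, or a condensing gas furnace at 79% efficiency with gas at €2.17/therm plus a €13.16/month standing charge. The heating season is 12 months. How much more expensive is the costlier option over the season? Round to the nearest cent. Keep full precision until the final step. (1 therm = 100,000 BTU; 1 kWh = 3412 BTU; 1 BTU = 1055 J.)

€516.94

Heat load = 85600 MJ = 85,600,000,000 J / 1055 = 81,137,441 BTU
Gas: input = 81,137,441 / 0.79 = 102,705,621 BTU = 1,027 therm → 1,027 × €2.17 = €2,228.71; + 12 × €13.16 standing = €2,386.63
Heat pump: 81,137,441 BTU / 3412 = 23,780 kWh heat; / 3.94 = 6,036 kWh in → × €0.293 = €1,768.41; + 12 × €8.44 standing = €1,869.69
Difference = |€2,386.63 − €1,869.69| = €516.94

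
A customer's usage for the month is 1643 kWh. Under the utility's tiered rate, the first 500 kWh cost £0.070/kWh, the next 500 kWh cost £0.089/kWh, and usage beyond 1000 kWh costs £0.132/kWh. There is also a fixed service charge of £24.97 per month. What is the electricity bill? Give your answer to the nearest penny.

First 500 kWh × £0.070 = £35.00
Next 500 kWh × £0.089 = £44.50
Remaining 643 kWh × £0.132 = £84.88
Energy charge = £164.38; + service £24.97 = £189.35

£189.35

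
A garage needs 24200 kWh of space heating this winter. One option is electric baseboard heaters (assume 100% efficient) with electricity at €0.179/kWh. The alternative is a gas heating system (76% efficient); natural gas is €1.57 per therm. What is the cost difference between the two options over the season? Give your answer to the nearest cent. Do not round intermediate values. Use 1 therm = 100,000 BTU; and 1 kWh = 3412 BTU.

€2626.07

Heat load = 24200 kWh × 3412 = 82,570,400 BTU
Gas: input = 82,570,400 / 0.760 = 108,645,263 BTU = 1,086 therm → 1,086 × €1.57 = €1,705.73
Electric: 82,570,400 BTU / 3412 = 24,200 kWh → × €0.179 = €4,331.80
Difference = |€1,705.73 − €4,331.80| = €2,626.07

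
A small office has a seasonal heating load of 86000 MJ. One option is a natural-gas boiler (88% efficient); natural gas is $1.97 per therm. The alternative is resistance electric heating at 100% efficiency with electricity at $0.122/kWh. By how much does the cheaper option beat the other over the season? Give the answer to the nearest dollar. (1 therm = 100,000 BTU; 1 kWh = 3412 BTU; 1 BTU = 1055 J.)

Heat load = 86000 MJ = 86,000,000,000 J / 1055 = 81,516,588 BTU
Gas: input = 81,516,588 / 0.88 = 92,632,486 BTU = 926.3 therm → 926.3 × $1.97 = $1,824.86
Electric: 81,516,588 BTU / 3412 = 23,890 kWh → × $0.122 = $2,914.72
Difference = |$1,824.86 − $2,914.72| = $1,089.86 ≈ $1090

$1090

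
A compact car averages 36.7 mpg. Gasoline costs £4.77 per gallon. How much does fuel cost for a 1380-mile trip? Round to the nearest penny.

Fuel = 1380 mi / 36.7 mpg = 37.6 gal
Cost = 37.6 gal × £4.77/gal = £179.36

£179.36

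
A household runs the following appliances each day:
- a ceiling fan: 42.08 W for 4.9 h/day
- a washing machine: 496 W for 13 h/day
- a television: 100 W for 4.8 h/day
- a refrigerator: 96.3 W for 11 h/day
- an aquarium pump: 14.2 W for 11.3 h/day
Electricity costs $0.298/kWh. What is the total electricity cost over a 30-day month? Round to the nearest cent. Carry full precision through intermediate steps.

$74.68

ceiling fan: 42.08 W × 4.9 h × 30 d = 6,186 Wh = 6.186 kWh
washing machine: 496 W × 13 h × 30 d = 193,440 Wh = 193.4 kWh
television: 100 W × 4.8 h × 30 d = 14,400 Wh = 14.4 kWh
refrigerator: 96.3 W × 11 h × 30 d = 31,779 Wh = 31.78 kWh
aquarium pump: 14.2 W × 11.3 h × 30 d = 4,814 Wh = 4.814 kWh
Total energy = 6.186 + 193.4 + 14.4 + 31.78 + 4.814 = 250.6 kWh
Cost = 250.6 kWh × $0.298 = $74.68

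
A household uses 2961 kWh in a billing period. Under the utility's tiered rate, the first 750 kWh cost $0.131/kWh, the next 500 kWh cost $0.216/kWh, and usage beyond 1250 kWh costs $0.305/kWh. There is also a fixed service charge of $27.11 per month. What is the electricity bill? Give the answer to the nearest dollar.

First 750 kWh × $0.131 = $98.25
Next 500 kWh × $0.216 = $108.00
Remaining 1711 kWh × $0.305 = $521.86
Energy charge = $728.11; + service $27.11 = $755.22 ≈ $755

$755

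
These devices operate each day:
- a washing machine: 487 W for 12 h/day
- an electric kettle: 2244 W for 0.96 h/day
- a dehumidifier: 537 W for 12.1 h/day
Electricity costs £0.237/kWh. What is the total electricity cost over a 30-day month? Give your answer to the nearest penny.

£103.07

washing machine: 487 W × 12 h × 30 d = 175,320 Wh = 175.3 kWh
electric kettle: 2244 W × 0.96 h × 30 d = 64,627 Wh = 64.63 kWh
dehumidifier: 537 W × 12.1 h × 30 d = 194,931 Wh = 194.9 kWh
Total energy = 175.3 + 64.63 + 194.9 = 434.9 kWh
Cost = 434.9 kWh × £0.237 = £103.07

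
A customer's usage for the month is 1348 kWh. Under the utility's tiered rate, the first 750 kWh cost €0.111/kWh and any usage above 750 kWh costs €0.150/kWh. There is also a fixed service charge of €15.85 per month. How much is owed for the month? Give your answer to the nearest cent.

€188.80

First 750 kWh × €0.111 = €83.25
Remaining 598 kWh × €0.150 = €89.70
Energy charge = €172.95; + service €15.85 = €188.80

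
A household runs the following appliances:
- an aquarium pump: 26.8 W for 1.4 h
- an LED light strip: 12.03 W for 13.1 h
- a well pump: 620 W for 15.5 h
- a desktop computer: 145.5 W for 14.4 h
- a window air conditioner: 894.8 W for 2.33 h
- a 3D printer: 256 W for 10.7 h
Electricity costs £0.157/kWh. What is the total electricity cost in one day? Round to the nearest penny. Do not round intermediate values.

aquarium pump: 26.8 W × 1.4 h = 38 Wh = 0.03752 kWh
LED light strip: 12.03 W × 13.1 h = 158 Wh = 0.1576 kWh
well pump: 620 W × 15.5 h = 9,610 Wh = 9.61 kWh
desktop computer: 145.5 W × 14.4 h = 2,095 Wh = 2.095 kWh
window air conditioner: 894.8 W × 2.33 h = 2,085 Wh = 2.085 kWh
3D printer: 256 W × 10.7 h = 2,739 Wh = 2.739 kWh
Total energy = 0.03752 + 0.1576 + 9.61 + 2.095 + 2.085 + 2.739 = 16.72 kWh
Cost = 16.72 kWh × £0.157 = £2.63

£2.63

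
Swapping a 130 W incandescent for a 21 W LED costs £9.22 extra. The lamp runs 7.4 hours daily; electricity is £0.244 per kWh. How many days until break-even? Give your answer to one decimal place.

Power saved = 130 − 21 = 109 W
Daily energy saved = 109 W × 7.4 h = 806.6 Wh = 0.8066 kWh
Daily savings = 0.8066 × £0.244 = £0.1968
Payback = £9.22 / £0.1968 per day = 46.85 days

46.8 days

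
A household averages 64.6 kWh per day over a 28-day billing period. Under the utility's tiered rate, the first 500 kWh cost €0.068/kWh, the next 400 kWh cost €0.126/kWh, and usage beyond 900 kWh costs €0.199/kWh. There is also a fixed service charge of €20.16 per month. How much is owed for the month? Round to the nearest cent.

€285.41

Usage = 64.6 kWh/day × 28 days = 1808.8 kWh
First 500 kWh × €0.068 = €34.00
Next 400 kWh × €0.126 = €50.40
Remaining 908.8 kWh × €0.199 = €180.85
Energy charge = €265.25; + service €20.16 = €285.41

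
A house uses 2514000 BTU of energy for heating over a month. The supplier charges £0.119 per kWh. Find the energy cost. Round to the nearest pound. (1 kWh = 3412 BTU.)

£88

2514000 BTU × (0.00029308 kWh/BTU) = 736.8 kWh
Cost = 736.8 kWh × £0.119/kWh = £87.68 ≈ £88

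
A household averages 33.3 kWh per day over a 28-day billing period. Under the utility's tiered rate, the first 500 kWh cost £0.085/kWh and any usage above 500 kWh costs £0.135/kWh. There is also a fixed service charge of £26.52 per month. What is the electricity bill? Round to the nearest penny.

£127.39

Usage = 33.3 kWh/day × 28 days = 932.4 kWh
First 500 kWh × £0.085 = £42.50
Remaining 432.4 kWh × £0.135 = £58.37
Energy charge = £100.87; + service £26.52 = £127.39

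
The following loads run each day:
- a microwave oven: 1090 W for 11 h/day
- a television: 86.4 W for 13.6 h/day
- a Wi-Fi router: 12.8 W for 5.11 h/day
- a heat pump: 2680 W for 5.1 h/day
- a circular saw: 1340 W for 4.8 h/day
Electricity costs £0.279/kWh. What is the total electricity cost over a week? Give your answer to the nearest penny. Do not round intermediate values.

£65.09

microwave oven: 1090 W × 11 h × 7 d = 83,930 Wh = 83.93 kWh
television: 86.4 W × 13.6 h × 7 d = 8,225 Wh = 8.225 kWh
Wi-Fi router: 12.8 W × 5.11 h × 7 d = 458 Wh = 0.4579 kWh
heat pump: 2680 W × 5.1 h × 7 d = 95,676 Wh = 95.68 kWh
circular saw: 1340 W × 4.8 h × 7 d = 45,024 Wh = 45.02 kWh
Total energy = 83.93 + 8.225 + 0.4579 + 95.68 + 45.02 = 233.3 kWh
Cost = 233.3 kWh × £0.279 = £65.09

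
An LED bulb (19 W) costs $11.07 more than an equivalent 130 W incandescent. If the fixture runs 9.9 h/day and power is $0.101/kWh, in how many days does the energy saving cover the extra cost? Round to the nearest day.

100 days

Power saved = 130 − 19 = 111 W
Daily energy saved = 111 W × 9.9 h = 1099 Wh = 1.0989 kWh
Daily savings = 1.0989 × $0.101 = $0.1110
Payback = $11.07 / $0.1110 per day = 99.74 days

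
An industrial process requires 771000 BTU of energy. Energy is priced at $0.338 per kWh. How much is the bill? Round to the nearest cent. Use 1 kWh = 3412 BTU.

$76.38

771000 BTU × (0.00029308 kWh/BTU) = 226 kWh
Cost = 226 kWh × $0.338/kWh = $76.38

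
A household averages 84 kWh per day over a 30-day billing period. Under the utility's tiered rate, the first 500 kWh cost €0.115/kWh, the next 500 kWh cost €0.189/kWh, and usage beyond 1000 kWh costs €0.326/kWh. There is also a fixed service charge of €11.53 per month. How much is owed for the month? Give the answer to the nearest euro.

Usage = 84 kWh/day × 30 days = 2520 kWh
First 500 kWh × €0.115 = €57.50
Next 500 kWh × €0.189 = €94.50
Remaining 1520 kWh × €0.326 = €495.52
Energy charge = €647.52; + service €11.53 = €659.05 ≈ €659

€659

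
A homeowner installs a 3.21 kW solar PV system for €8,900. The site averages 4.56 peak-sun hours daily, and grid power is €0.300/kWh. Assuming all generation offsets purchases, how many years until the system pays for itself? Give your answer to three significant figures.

Daily generation = 3.21 kW × 4.56 h = 14.64 kWh
Annual generation = 14.64 × 365 = 5342.7 kWh
Annual savings = 5342.7 × €0.300 = €1,602.82
Payback = €8,900 / €1,602.82 = 5.55 years

5.55 years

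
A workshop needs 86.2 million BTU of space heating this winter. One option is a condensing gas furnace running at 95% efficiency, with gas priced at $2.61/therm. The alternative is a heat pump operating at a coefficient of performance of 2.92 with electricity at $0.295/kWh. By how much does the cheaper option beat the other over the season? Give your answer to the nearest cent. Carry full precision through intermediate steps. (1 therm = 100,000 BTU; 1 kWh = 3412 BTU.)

Heat load = 86.2 × 10⁶ BTU = 86,200,000 BTU
Gas: input = 86,200,000 / 0.95 = 90,736,842 BTU = 907.4 therm → 907.4 × $2.61 = $2,368.23
Heat pump: 86,200,000 BTU / 3412 = 25,260 kWh heat; / 2.92 = 8,652 kWh in → × $0.295 = $2,552.33
Difference = |$2,368.23 − $2,552.33| = $184.10

$184.10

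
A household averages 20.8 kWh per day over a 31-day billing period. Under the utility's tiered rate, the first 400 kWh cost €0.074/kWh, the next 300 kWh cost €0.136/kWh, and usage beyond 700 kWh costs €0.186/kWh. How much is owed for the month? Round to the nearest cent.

€62.89

Usage = 20.8 kWh/day × 31 days = 644.8 kWh
First 400 kWh × €0.074 = €29.60
Next 244.8 kWh × €0.136 = €33.29
Remaining tier: 0 kWh (not reached)
Total = €62.89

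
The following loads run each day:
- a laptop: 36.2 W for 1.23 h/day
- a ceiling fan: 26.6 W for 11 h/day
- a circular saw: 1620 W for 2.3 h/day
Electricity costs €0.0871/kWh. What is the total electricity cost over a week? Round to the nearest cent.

laptop: 36.2 W × 1.23 h × 7 d = 312 Wh = 0.3117 kWh
ceiling fan: 26.6 W × 11 h × 7 d = 2,048 Wh = 2.048 kWh
circular saw: 1620 W × 2.3 h × 7 d = 26,082 Wh = 26.08 kWh
Total energy = 0.3117 + 2.048 + 26.08 = 28.44 kWh
Cost = 28.44 kWh × €0.0871 = €2.48

€2.48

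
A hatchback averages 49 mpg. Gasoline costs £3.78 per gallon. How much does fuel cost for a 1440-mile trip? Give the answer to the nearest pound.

Fuel = 1440 mi / 49 mpg = 29.39 gal
Cost = 29.39 gal × £3.78/gal = £111.09 ≈ £111

£111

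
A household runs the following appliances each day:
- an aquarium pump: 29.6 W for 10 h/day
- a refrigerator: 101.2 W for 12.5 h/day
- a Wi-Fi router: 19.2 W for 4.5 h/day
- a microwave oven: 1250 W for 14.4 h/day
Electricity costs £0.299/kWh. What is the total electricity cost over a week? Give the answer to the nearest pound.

£41

aquarium pump: 29.6 W × 10 h × 7 d = 2,072 Wh = 2.072 kWh
refrigerator: 101.2 W × 12.5 h × 7 d = 8,855 Wh = 8.855 kWh
Wi-Fi router: 19.2 W × 4.5 h × 7 d = 605 Wh = 0.6048 kWh
microwave oven: 1250 W × 14.4 h × 7 d = 126,000 Wh = 126 kWh
Total energy = 2.072 + 8.855 + 0.6048 + 126 = 137.5 kWh
Cost = 137.5 kWh × £0.299 = £41.12 ≈ £41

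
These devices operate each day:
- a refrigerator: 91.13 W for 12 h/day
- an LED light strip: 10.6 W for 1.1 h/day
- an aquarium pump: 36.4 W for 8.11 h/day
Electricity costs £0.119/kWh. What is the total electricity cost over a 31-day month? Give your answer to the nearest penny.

refrigerator: 91.13 W × 12 h × 31 d = 33,900 Wh = 33.9 kWh
LED light strip: 10.6 W × 1.1 h × 31 d = 361 Wh = 0.3615 kWh
aquarium pump: 36.4 W × 8.11 h × 31 d = 9,151 Wh = 9.151 kWh
Total energy = 33.9 + 0.3615 + 9.151 = 43.41 kWh
Cost = 43.41 kWh × £0.119 = £5.17

£5.17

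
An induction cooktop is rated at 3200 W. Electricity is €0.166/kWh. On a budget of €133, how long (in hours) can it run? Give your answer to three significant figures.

250 h

Energy budget = €133 / €0.166 per kWh = 801.2 kWh = 801,205 Wh
Runtime = 801,205 Wh / 3200 W = 250.4 h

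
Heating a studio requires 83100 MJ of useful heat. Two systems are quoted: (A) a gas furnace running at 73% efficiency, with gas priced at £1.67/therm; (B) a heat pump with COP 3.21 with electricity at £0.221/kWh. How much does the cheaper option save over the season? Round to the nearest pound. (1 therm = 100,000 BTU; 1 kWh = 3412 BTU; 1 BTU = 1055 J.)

£213

Heat load = 83100 MJ = 83,100,000,000 J / 1055 = 78,767,773 BTU
Gas: input = 78,767,773 / 0.73 = 107,901,058 BTU = 1,079 therm → 1,079 × £1.67 = £1,801.95
Heat pump: 78,767,773 BTU / 3412 = 23,090 kWh heat; / 3.21 = 7,192 kWh in → × £0.221 = £1,589.38
Difference = |£1,801.95 − £1,589.38| = £212.57 ≈ £213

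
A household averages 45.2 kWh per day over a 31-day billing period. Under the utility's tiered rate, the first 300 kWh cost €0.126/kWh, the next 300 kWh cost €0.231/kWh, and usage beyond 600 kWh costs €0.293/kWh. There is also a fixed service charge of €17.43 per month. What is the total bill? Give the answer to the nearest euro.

Usage = 45.2 kWh/day × 31 days = 1401.2 kWh
First 300 kWh × €0.126 = €37.80
Next 300 kWh × €0.231 = €69.30
Remaining 801.2 kWh × €0.293 = €234.75
Energy charge = €341.85; + service €17.43 = €359.28 ≈ €359

€359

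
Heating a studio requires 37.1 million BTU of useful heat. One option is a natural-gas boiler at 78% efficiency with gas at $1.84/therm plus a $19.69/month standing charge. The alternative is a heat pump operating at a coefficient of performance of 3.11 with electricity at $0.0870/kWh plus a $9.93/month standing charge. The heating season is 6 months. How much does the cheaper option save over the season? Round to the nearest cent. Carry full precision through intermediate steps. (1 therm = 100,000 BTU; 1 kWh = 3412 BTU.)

Heat load = 37.1 × 10⁶ BTU = 37,100,000 BTU
Gas: input = 37,100,000 / 0.78 = 47,564,103 BTU = 475.6 therm → 475.6 × $1.84 = $875.18; + 6 × $19.69 standing = $993.32
Heat pump: 37,100,000 BTU / 3412 = 10,870 kWh heat; / 3.11 = 3,496 kWh in → × $0.0870 = $304.18; + 6 × $9.93 standing = $363.76
Difference = |$993.32 − $363.76| = $629.56

$629.56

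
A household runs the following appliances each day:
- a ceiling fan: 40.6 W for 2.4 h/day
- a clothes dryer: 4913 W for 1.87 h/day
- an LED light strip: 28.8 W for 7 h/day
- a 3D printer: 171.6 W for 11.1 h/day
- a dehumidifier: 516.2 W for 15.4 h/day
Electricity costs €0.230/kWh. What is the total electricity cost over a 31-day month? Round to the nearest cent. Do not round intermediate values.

€137.90

ceiling fan: 40.6 W × 2.4 h × 31 d = 3,021 Wh = 3.021 kWh
clothes dryer: 4913 W × 1.87 h × 31 d = 284,807 Wh = 284.8 kWh
LED light strip: 28.8 W × 7 h × 31 d = 6,250 Wh = 6.25 kWh
3D printer: 171.6 W × 11.1 h × 31 d = 59,048 Wh = 59.05 kWh
dehumidifier: 516.2 W × 15.4 h × 31 d = 246,434 Wh = 246.4 kWh
Total energy = 3.021 + 284.8 + 6.25 + 59.05 + 246.4 = 599.6 kWh
Cost = 599.6 kWh × €0.230 = €137.90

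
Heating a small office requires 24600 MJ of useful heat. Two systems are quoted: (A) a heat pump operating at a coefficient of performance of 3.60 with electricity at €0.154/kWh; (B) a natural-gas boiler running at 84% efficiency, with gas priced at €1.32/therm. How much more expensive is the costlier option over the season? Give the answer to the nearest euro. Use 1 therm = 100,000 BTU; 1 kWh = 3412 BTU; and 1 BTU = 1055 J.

€74

Heat load = 24600 MJ = 24,600,000,000 J / 1055 = 23,317,536 BTU
Gas: input = 23,317,536 / 0.84 = 27,758,971 BTU = 277.6 therm → 277.6 × €1.32 = €366.42
Heat pump: 23,317,536 BTU / 3412 = 6,834 kWh heat; / 3.60 = 1,898 kWh in → × €0.154 = €292.34
Difference = |€366.42 − €292.34| = €74.08 ≈ €74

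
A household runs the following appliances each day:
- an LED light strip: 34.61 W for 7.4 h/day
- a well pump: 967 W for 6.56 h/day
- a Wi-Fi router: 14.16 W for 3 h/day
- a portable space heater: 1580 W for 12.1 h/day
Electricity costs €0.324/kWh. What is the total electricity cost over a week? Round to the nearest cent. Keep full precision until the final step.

€58.42

LED light strip: 34.61 W × 7.4 h × 7 d = 1,793 Wh = 1.793 kWh
well pump: 967 W × 6.56 h × 7 d = 44,405 Wh = 44.4 kWh
Wi-Fi router: 14.16 W × 3 h × 7 d = 297 Wh = 0.2974 kWh
portable space heater: 1580 W × 12.1 h × 7 d = 133,826 Wh = 133.8 kWh
Total energy = 1.793 + 44.4 + 0.2974 + 133.8 = 180.3 kWh
Cost = 180.3 kWh × €0.324 = €58.42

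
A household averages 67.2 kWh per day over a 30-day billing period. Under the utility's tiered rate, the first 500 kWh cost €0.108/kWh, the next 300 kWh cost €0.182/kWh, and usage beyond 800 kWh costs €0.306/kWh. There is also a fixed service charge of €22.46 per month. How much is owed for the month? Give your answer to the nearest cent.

Usage = 67.2 kWh/day × 30 days = 2016 kWh
First 500 kWh × €0.108 = €54.00
Next 300 kWh × €0.182 = €54.60
Remaining 1216 kWh × €0.306 = €372.10
Energy charge = €480.70; + service €22.46 = €503.16

€503.16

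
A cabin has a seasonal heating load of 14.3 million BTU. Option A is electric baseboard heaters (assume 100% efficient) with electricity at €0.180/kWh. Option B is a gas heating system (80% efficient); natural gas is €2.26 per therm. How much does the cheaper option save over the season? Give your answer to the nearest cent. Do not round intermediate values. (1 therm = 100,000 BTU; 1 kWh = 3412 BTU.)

€350.42

Heat load = 14.3 × 10⁶ BTU = 14,300,000 BTU
Gas: input = 14,300,000 / 0.80 = 17,875,000 BTU = 178.8 therm → 178.8 × €2.26 = €403.97
Electric: 14,300,000 BTU / 3412 = 4,191 kWh → × €0.180 = €754.40
Difference = |€403.97 − €754.40| = €350.42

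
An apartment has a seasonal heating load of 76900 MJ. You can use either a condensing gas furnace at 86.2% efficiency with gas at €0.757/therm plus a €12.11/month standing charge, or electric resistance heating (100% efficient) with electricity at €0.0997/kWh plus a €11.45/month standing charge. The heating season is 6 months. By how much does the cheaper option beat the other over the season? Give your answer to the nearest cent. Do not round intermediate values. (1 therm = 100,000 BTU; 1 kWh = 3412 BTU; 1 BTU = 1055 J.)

Heat load = 76900 MJ = 76,900,000,000 J / 1055 = 72,890,995 BTU
Gas: input = 72,890,995 / 0.862 = 84,560,319 BTU = 845.6 therm → 845.6 × €0.757 = €640.12; + 6 × €12.11 standing = €712.78
Electric: 72,890,995 BTU / 3412 = 21,360 kWh → × €0.0997 = €2,129.90; + 6 × €11.45 standing = €2,198.60
Difference = |€712.78 − €2,198.60| = €1,485.82

€1485.82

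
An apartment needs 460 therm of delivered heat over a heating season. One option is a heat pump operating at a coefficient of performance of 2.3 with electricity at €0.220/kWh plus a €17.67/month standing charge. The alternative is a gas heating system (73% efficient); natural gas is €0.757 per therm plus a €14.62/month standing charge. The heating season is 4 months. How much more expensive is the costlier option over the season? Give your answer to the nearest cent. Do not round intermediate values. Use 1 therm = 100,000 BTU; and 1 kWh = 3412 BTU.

Heat load = 460 therm × 100,000 = 46,000,000 BTU
Gas: input = 46,000,000 / 0.73 = 63,013,699 BTU = 630.1 therm → 630.1 × €0.757 = €477.01; + 4 × €14.62 standing = €535.49
Heat pump: 46,000,000 BTU / 3412 = 13,480 kWh heat; / 2.3 = 5,862 kWh in → × €0.220 = €1,289.57; + 4 × €17.67 standing = €1,360.25
Difference = |€535.49 − €1,360.25| = €824.75

€824.75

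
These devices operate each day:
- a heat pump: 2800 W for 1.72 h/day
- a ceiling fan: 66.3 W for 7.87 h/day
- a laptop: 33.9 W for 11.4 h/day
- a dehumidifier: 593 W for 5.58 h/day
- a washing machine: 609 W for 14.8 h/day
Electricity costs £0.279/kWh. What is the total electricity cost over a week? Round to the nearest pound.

heat pump: 2800 W × 1.72 h × 7 d = 33,712 Wh = 33.71 kWh
ceiling fan: 66.3 W × 7.87 h × 7 d = 3,652 Wh = 3.652 kWh
laptop: 33.9 W × 11.4 h × 7 d = 2,705 Wh = 2.705 kWh
dehumidifier: 593 W × 5.58 h × 7 d = 23,163 Wh = 23.16 kWh
washing machine: 609 W × 14.8 h × 7 d = 63,092 Wh = 63.09 kWh
Total energy = 33.71 + 3.652 + 2.705 + 23.16 + 63.09 = 126.3 kWh
Cost = 126.3 kWh × £0.279 = £35.24 ≈ £35

£35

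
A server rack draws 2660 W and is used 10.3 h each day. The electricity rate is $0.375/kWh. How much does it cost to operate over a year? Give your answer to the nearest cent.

Energy = 2660 W × 10.3 h/day × 365 days = 10,000,270 Wh = 10,000 kWh
Cost = 10,000 kWh × $0.375/kWh = $3,750.10

$3750.10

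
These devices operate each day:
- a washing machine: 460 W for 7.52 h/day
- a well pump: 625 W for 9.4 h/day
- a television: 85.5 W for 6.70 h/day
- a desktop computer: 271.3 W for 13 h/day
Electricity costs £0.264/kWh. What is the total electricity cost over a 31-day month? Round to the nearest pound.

washing machine: 460 W × 7.52 h × 31 d = 107,235 Wh = 107.2 kWh
well pump: 625 W × 9.4 h × 31 d = 182,125 Wh = 182.1 kWh
television: 85.5 W × 6.70 h × 31 d = 17,758 Wh = 17.76 kWh
desktop computer: 271.3 W × 13 h × 31 d = 109,334 Wh = 109.3 kWh
Total energy = 107.2 + 182.1 + 17.76 + 109.3 = 416.5 kWh
Cost = 416.5 kWh × £0.264 = £109.94 ≈ £110

£110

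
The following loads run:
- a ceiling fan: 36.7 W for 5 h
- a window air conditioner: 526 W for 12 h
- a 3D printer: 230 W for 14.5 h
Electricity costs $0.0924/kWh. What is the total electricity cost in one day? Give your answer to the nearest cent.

$0.91

ceiling fan: 36.7 W × 5 h = 184 Wh = 0.1835 kWh
window air conditioner: 526 W × 12 h = 6,312 Wh = 6.312 kWh
3D printer: 230 W × 14.5 h = 3,335 Wh = 3.335 kWh
Total energy = 0.1835 + 6.312 + 3.335 = 9.831 kWh
Cost = 9.831 kWh × $0.0924 = $0.91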